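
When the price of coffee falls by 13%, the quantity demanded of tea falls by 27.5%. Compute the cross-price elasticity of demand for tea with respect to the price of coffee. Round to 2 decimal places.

ε = (%ΔQ of tea) / (%ΔP of coffee) = (-27.5%) / (-13%) ≈ 2.12.

2.12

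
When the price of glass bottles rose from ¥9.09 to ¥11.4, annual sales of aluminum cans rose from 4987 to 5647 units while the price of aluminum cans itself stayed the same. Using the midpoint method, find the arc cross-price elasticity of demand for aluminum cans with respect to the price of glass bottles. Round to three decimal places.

0.551

ΔQ_A = 5647 − 4987 = 660; ΔP_B = 11.4 − 9.09 = 2.31.
Midpoints: Q̄_A = 5317.0, P̄_B = 10.25.
ε = (ΔQ_A/Q̄_A)/(ΔP_B/P̄_B) = (660/5317.0)/(2.31/10.25) ≈ 0.551.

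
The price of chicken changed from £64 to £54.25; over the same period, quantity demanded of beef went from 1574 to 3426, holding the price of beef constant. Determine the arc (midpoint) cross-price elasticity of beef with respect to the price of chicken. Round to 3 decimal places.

ΔQ_A = 3426 − 1574 = 1852; ΔP_B = 54.25 − 64 = -9.75.
Midpoints: Q̄_A = 2500.0, P̄_B = 59.12.
ε = (ΔQ_A/Q̄_A)/(ΔP_B/P̄_B) = (1852/2500.0)/(-9.75/59.12) ≈ -4.492.
ε < 0: beef and chicken are complements.

-4.492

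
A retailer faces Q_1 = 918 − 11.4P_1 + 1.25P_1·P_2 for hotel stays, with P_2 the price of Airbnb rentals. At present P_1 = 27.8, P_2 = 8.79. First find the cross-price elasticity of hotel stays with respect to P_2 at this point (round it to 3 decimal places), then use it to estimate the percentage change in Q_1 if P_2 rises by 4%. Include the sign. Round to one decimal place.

At P_1 = 27.8, P_2 = 8.79: Q_1 = 906.532.
∂Q_1/∂P_2 = 1.25P_1 = 34.7500.
ε = (∂Q_1/∂P_2)(P_2/Q_1) = 34.7500 × 8.79/906.532 ≈ 0.337.
%ΔQ_1 ≈ ε × %ΔP_2 = 0.337 × (4%) = 1.3%.

1.3%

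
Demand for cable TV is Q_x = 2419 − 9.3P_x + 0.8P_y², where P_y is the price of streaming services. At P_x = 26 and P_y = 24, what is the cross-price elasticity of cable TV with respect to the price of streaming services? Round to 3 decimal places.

At P_x = 26 and P_y = 24: Q_x = 2638.
∂Q_x/∂P_y = 1.6P_y = 1.6(24) = 38.4000.
ε = (∂Q_x/∂P_y)(P_y/Q_x) = 38.4000 × (24/2638) ≈ 0.349.
ε > 0: substitutes.

0.349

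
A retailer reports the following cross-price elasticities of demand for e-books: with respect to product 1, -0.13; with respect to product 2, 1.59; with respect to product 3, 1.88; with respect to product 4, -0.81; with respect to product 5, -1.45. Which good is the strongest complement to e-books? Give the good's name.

Complements have ε < 0. The most negative value is -1.45 (product 5).

product 5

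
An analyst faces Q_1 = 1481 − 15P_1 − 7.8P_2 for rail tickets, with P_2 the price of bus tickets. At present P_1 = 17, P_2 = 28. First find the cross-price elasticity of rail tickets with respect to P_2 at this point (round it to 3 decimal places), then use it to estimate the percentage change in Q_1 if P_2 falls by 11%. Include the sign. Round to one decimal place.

2.4%

At P_1 = 17, P_2 = 28: Q_1 = 1007.6.
∂Q_1/∂P_2 = -7.8.
ε = (∂Q_1/∂P_2)(P_2/Q_1) = -7.8000 × 28/1007.6 ≈ -0.217.
%ΔQ_1 ≈ ε × %ΔP_2 = -0.217 × (-11%) = 2.4%.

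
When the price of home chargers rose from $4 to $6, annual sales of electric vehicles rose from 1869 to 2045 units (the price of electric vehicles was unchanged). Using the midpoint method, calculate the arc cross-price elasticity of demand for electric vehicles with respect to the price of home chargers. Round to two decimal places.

0.22

ΔQ_A = 2045 − 1869 = 176; ΔP_B = 6 − 4 = 2.
Midpoints: Q̄_A = 1957.0, P̄_B = 5.00.
ε = (ΔQ_A/Q̄_A)/(ΔP_B/P̄_B) = (176/1957.0)/(2/5.00) ≈ 0.22.
ε > 0: electric vehicles and home chargers are substitutes.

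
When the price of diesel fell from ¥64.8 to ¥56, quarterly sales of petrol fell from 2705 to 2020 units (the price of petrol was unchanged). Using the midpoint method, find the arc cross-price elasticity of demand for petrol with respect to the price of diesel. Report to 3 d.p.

1.990

ΔQ_A = 2020 − 2705 = -685; ΔP_B = 56 − 64.8 = -8.8.
Midpoints: Q̄_A = 2362.5, P̄_B = 60.40.
ε = (ΔQ_A/Q̄_A)/(ΔP_B/P̄_B) = (-685/2362.5)/(-8.8/60.40) ≈ 1.990.
ε > 0: petrol and diesel are substitutes.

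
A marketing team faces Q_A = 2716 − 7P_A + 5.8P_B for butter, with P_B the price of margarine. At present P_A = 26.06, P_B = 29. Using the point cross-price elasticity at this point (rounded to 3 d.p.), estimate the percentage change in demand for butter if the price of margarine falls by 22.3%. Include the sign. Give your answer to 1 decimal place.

At P_A = 26.06, P_B = 29: Q_A = 2701.78.
∂Q_A/∂P_B = 5.8.
ε = (∂Q_A/∂P_B)(P_B/Q_A) = 5.8000 × 29/2701.78 ≈ 0.062.
%ΔQ_A ≈ ε × %ΔP_B = 0.062 × (-22.3%) = -1.4%.

-1.4%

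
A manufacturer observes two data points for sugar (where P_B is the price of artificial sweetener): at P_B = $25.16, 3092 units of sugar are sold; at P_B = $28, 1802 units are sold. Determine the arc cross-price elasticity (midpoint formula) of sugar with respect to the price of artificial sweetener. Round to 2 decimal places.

-4.93

ΔQ_A = 1802 − 3092 = -1290; ΔP_B = 28 − 25.16 = 2.84.
Midpoints: Q̄_A = 2447.0, P̄_B = 26.58.
ε = (ΔQ_A/Q̄_A)/(ΔP_B/P̄_B) = (-1290/2447.0)/(2.84/26.58) ≈ -4.93.
ε < 0: sugar and artificial sweetener are complements.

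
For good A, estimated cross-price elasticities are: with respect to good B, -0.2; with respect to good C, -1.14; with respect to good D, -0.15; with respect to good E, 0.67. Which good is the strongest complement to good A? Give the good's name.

Complements have ε < 0. The most negative value is -1.14 (good C).

good C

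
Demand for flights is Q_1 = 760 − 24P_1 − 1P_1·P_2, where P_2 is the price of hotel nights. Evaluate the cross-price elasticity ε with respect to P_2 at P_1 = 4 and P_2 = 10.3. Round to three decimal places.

At P_1 = 4 and P_2 = 10.3: Q_1 = 622.8.
∂Q_1/∂P_2 = -1P_1 = -1(4) = -4.0000.
ε = (∂Q_1/∂P_2)(P_2/Q_1) = -4.0000 × (10.3/622.8) ≈ -0.066.
ε < 0: complements.

-0.066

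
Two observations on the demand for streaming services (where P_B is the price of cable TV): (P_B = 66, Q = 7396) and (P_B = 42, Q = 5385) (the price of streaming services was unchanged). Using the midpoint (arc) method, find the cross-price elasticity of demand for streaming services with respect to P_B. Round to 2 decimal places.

ΔQ_A = 5385 − 7396 = -2011; ΔP_B = 42 − 66 = -24.
Midpoints: Q̄_A = 6390.5, P̄_B = 54.00.
ε = (ΔQ_A/Q̄_A)/(ΔP_B/P̄_B) = (-2011/6390.5)/(-24/54.00) ≈ 0.71.

0.71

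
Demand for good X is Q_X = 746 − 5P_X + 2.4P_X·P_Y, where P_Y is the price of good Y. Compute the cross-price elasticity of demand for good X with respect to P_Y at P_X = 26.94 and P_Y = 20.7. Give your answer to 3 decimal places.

At P_X = 26.94 and P_Y = 20.7: Q_X = 1949.679.
∂Q_X/∂P_Y = 2.4P_X = 2.4(26.94) = 64.6560.
ε = (∂Q_X/∂P_Y)(P_Y/Q_X) = 64.6560 × (20.7/1949.679) ≈ 0.686.
ε > 0: substitutes.

0.686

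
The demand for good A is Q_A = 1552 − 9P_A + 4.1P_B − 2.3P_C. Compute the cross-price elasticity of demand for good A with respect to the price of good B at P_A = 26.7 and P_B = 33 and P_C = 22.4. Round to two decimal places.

At P_A = 26.7 and P_B = 33 and P_C = 22.4: Q_A = 1395.48.
∂Q_A/∂P_B = 4.1.
ε = (∂Q_A/∂P_B)(P_B/Q_A) = 4.1 × (33/1395.48) ≈ 0.10.
Since ε > 0, good A and good B are substitutes.

0.10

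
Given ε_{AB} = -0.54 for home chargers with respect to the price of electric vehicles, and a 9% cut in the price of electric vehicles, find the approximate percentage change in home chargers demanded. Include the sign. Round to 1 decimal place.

%ΔQ ≈ ε × %ΔP of electric vehicles = -0.54 × (-9%) = 4.9%.
Demand for home chargers rises by about 4.9%.

4.9%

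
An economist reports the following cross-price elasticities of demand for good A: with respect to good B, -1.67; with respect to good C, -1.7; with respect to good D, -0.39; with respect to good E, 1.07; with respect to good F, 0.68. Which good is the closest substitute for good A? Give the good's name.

good E

Substitutes have ε > 0. Among the positive values, 1.07 (good E) is largest.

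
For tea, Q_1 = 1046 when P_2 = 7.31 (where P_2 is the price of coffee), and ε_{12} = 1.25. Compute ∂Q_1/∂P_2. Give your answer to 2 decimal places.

ε = (∂Q_1/∂P_2)·(P_2/Q_1) ⇒ ∂Q_1/∂P_2 = ε·Q_1/P_2 = 1.25 × 1046/7.31 ≈ 178.86.

178.86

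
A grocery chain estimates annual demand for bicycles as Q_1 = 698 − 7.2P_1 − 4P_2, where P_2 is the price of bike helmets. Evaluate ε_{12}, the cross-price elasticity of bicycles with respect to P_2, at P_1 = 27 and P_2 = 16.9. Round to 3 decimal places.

-0.155

At P_1 = 27 and P_2 = 16.9: Q_1 = 436.
∂Q_1/∂P_2 = -4.
ε = (∂Q_1/∂P_2)(P_2/Q_1) = -4 × (16.9/436) ≈ -0.155.
Since ε < 0, bicycles and bike helmets are complements.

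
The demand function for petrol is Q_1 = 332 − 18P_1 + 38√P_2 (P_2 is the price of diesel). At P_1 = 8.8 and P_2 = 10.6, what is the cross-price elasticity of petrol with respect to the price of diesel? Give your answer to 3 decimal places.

At P_1 = 8.8 and P_2 = 10.6: Q_1 = 297.319.
∂Q_1/∂P_2 = 38/(2√P_2) = 38/(2√10.6) = 5.8358.
ε = (∂Q_1/∂P_2)(P_2/Q_1) = 5.8358 × (10.6/297.319) ≈ 0.208.
ε > 0: substitutes.

0.208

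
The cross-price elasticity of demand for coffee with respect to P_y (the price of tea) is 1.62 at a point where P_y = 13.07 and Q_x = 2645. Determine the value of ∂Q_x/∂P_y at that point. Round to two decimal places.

327.84

ε = (∂Q_x/∂P_y)·(P_y/Q_x) ⇒ ∂Q_x/∂P_y = ε·Q_x/P_y = 1.62 × 2645/13.07 ≈ 327.84.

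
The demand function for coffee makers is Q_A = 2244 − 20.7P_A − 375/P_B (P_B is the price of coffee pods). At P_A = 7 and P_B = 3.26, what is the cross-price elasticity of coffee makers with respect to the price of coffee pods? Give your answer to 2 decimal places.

0.06

At P_A = 7 and P_B = 3.26: Q_A = 1984.069.
∂Q_A/∂P_B = 375/P_B² = 35.2855.
ε = (∂Q_A/∂P_B)(P_B/Q_A) = 35.2855 × (3.26/1984.069) ≈ 0.06.
ε > 0: substitutes.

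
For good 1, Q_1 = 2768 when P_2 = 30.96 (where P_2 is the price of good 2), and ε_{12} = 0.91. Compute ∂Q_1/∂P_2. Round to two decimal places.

81.36

ε = (∂Q_1/∂P_2)·(P_2/Q_1) ⇒ ∂Q_1/∂P_2 = ε·Q_1/P_2 = 0.91 × 2768/30.96 ≈ 81.36.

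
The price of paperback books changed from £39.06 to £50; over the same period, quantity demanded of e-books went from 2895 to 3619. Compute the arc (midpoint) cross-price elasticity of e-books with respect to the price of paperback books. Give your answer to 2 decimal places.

0.90

ΔQ_A = 3619 − 2895 = 724; ΔP_B = 50 − 39.06 = 10.94.
Midpoints: Q̄_A = 3257.0, P̄_B = 44.53.
ε = (ΔQ_A/Q̄_A)/(ΔP_B/P̄_B) = (724/3257.0)/(10.94/44.53) ≈ 0.90.
ε > 0: e-books and paperback books are substitutes.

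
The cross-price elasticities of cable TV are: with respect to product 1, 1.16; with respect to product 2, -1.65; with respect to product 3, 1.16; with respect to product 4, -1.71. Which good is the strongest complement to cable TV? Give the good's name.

Complements have ε < 0. The most negative value is -1.71 (product 4).

product 4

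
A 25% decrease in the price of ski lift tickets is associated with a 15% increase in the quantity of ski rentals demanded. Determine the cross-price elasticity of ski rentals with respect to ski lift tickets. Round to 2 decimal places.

ε = (%ΔQ of ski rentals) / (%ΔP of ski lift tickets) = (15%) / (-25%) ≈ -0.60.
Negative cross-price elasticity: complements.

-0.60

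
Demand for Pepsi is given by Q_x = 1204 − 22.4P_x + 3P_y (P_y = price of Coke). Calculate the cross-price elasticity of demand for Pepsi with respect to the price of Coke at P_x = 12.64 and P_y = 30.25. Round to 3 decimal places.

At P_x = 12.64 and P_y = 30.25: Q_x = 1011.614.
∂Q_x/∂P_y = 3.
ε = (∂Q_x/∂P_y)(P_y/Q_x) = 3 × (30.25/1011.614) ≈ 0.090.

0.090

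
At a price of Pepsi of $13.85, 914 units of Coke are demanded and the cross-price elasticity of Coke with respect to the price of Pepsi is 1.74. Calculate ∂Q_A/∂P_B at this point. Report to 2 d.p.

ε = (∂Q_A/∂P_B)·(P_B/Q_A) ⇒ ∂Q_A/∂P_B = ε·Q_A/P_B = 1.74 × 914/13.85 ≈ 114.83.

114.83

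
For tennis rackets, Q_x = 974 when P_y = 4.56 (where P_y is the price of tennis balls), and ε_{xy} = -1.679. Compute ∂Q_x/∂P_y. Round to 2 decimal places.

ε = (∂Q_x/∂P_y)·(P_y/Q_x) ⇒ ∂Q_x/∂P_y = ε·Q_x/P_y = -1.679 × 974/4.56 ≈ -358.63.

-358.63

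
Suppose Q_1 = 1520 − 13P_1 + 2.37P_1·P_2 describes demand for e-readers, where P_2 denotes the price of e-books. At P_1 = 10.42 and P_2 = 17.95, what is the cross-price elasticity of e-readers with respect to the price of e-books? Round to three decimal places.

0.243

At P_1 = 10.42 and P_2 = 17.95: Q_1 = 1827.822.
∂Q_1/∂P_2 = 2.37P_1 = 2.37(10.42) = 24.6954.
ε = (∂Q_1/∂P_2)(P_2/Q_1) = 24.6954 × (17.95/1827.822) ≈ 0.243.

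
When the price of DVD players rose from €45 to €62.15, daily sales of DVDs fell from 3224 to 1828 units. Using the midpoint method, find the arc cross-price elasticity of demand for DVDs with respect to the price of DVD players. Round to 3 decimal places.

-1.726

ΔQ_A = 1828 − 3224 = -1396; ΔP_B = 62.15 − 45 = 17.15.
Midpoints: Q̄_A = 2526.0, P̄_B = 53.58.
ε = (ΔQ_A/Q̄_A)/(ΔP_B/P̄_B) = (-1396/2526.0)/(17.15/53.58) ≈ -1.726.
ε < 0: DVDs and DVD players are complements.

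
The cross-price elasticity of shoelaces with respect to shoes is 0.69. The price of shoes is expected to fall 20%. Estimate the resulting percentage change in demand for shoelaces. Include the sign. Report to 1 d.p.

-13.8%

%ΔQ ≈ ε × %ΔP of shoes = 0.69 × (-20%) = -13.8%.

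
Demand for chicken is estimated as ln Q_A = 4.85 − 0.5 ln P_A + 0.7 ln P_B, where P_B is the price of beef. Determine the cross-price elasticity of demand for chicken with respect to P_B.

0.70

In a log-linear (constant-elasticity) demand function, the coefficient on ln P_B is the cross-price elasticity.
ε = 0.70. Positive, so chicken and beef are substitutes.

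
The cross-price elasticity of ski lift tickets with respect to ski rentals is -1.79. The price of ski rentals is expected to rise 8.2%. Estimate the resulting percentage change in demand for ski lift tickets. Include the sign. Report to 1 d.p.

-14.7%

%ΔQ ≈ ε × %ΔP of ski rentals = -1.79 × (8.2%) = -14.7%.
Demand for ski lift tickets falls by about 14.7%.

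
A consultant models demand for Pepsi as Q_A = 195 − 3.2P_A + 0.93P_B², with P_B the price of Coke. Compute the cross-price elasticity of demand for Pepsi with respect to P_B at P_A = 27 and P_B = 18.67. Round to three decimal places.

At P_A = 27 and P_B = 18.67: Q_A = 432.769.
∂Q_A/∂P_B = 1.86P_B = 1.86(18.67) = 34.7262.
ε = (∂Q_A/∂P_B)(P_B/Q_A) = 34.7262 × (18.67/432.769) ≈ 1.498.

1.498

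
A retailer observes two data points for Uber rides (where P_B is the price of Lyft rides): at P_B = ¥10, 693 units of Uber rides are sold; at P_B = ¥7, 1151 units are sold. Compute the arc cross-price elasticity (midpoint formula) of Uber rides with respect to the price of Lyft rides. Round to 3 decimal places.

-1.407

ΔQ_A = 1151 − 693 = 458; ΔP_B = 7 − 10 = -3.
Midpoints: Q̄_A = 922.0, P̄_B = 8.50.
ε = (ΔQ_A/Q̄_A)/(ΔP_B/P̄_B) = (458/922.0)/(-3/8.50) ≈ -1.407.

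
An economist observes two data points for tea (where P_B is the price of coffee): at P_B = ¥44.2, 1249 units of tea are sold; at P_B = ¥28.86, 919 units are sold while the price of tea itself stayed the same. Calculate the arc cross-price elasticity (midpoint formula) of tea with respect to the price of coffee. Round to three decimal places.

0.725

ΔQ_A = 919 − 1249 = -330; ΔP_B = 28.86 − 44.2 = -15.34.
Midpoints: Q̄_A = 1084.0, P̄_B = 36.53.
ε = (ΔQ_A/Q̄_A)/(ΔP_B/P̄_B) = (-330/1084.0)/(-15.34/36.53) ≈ 0.725.
ε > 0: tea and coffee are substitutes.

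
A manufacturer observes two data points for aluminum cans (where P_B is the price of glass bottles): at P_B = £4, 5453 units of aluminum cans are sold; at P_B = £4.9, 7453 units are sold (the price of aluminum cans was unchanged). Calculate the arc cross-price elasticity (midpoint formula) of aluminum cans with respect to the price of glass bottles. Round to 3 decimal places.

ΔQ_A = 7453 − 5453 = 2000; ΔP_B = 4.9 − 4 = 0.9.
Midpoints: Q̄_A = 6453.0, P̄_B = 4.45.
ε = (ΔQ_A/Q̄_A)/(ΔP_B/P̄_B) = (2000/6453.0)/(0.9/4.45) ≈ 1.532.

1.532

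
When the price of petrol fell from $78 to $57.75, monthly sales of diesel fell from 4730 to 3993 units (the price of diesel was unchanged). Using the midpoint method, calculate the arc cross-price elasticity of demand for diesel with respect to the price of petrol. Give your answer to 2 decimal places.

0.57

ΔQ_A = 3993 − 4730 = -737; ΔP_B = 57.75 − 78 = -20.25.
Midpoints: Q̄_A = 4361.5, P̄_B = 67.88.
ε = (ΔQ_A/Q̄_A)/(ΔP_B/P̄_B) = (-737/4361.5)/(-20.25/67.88) ≈ 0.57.
ε > 0: diesel and petrol are substitutes.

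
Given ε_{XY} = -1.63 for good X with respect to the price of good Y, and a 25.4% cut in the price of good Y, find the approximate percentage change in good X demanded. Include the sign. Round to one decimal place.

%ΔQ ≈ ε × %ΔP of good Y = -1.63 × (-25.4%) = 41.4%.

41.4%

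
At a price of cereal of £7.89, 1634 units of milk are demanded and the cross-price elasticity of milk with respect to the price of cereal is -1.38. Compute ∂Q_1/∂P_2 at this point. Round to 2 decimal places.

-285.79

ε = (∂Q_1/∂P_2)·(P_2/Q_1) ⇒ ∂Q_1/∂P_2 = ε·Q_1/P_2 = -1.38 × 1634/7.89 ≈ -285.79.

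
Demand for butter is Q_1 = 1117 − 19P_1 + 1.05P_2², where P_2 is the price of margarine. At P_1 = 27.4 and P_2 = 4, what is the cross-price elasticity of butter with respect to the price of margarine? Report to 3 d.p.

0.055

At P_1 = 27.4 and P_2 = 4: Q_1 = 613.2.
∂Q_1/∂P_2 = 2.1P_2 = 2.1(4) = 8.4000.
ε = (∂Q_1/∂P_2)(P_2/Q_1) = 8.4000 × (4/613.2) ≈ 0.055.
ε > 0: substitutes.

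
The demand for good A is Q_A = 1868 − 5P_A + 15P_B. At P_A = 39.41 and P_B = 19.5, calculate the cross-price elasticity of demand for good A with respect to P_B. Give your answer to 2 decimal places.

At P_A = 39.41 and P_B = 19.5: Q_A = 1963.45.
∂Q_A/∂P_B = 15.
ε = (∂Q_A/∂P_B)(P_B/Q_A) = 15 × (19.5/1963.45) ≈ 0.15.
Since ε > 0, good A and good B are substitutes.

0.15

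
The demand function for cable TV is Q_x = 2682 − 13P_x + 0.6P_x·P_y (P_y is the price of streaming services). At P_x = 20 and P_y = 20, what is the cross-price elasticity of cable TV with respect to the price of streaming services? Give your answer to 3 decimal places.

At P_x = 20 and P_y = 20: Q_x = 2662.
∂Q_x/∂P_y = 0.6P_x = 0.6(20) = 12.0000.
ε = (∂Q_x/∂P_y)(P_y/Q_x) = 12.0000 × (20/2662) ≈ 0.090.

0.090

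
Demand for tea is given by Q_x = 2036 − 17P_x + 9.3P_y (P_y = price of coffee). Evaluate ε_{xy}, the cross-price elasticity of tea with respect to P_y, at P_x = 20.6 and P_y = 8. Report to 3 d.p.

0.042

At P_x = 20.6 and P_y = 8: Q_x = 1760.2.
∂Q_x/∂P_y = 9.3.
ε = (∂Q_x/∂P_y)(P_y/Q_x) = 9.3 × (8/1760.2) ≈ 0.042.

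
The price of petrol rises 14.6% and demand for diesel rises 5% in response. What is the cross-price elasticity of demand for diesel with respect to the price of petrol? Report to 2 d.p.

ε = (%ΔQ of diesel) / (%ΔP of petrol) = (5%) / (14.6%) ≈ 0.34.

0.34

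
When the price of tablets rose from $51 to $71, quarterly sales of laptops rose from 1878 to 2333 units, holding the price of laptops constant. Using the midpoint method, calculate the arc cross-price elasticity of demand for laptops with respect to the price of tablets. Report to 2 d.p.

ΔQ_A = 2333 − 1878 = 455; ΔP_B = 71 − 51 = 20.
Midpoints: Q̄_A = 2105.5, P̄_B = 61.00.
ε = (ΔQ_A/Q̄_A)/(ΔP_B/P̄_B) = (455/2105.5)/(20/61.00) ≈ 0.66.

0.66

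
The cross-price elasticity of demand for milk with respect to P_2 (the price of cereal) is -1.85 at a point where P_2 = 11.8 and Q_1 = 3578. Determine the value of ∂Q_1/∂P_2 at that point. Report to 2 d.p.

-560.96

ε = (∂Q_1/∂P_2)·(P_2/Q_1) ⇒ ∂Q_1/∂P_2 = ε·Q_1/P_2 = -1.85 × 3578/11.8 ≈ -560.96.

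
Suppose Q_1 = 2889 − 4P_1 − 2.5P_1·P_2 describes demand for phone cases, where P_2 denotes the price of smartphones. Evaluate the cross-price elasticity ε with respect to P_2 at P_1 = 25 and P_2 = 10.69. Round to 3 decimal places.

At P_1 = 25 and P_2 = 10.69: Q_1 = 2120.875.
∂Q_1/∂P_2 = -2.5P_1 = -2.5(25) = -62.5000.
ε = (∂Q_1/∂P_2)(P_2/Q_1) = -62.5000 × (10.69/2120.875) ≈ -0.315.
ε < 0: complements.

-0.315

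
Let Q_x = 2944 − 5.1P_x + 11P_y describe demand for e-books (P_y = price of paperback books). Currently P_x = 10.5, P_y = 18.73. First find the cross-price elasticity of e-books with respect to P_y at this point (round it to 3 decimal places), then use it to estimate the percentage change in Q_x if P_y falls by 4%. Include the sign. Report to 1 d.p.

At P_x = 10.5, P_y = 18.73: Q_x = 3096.48.
∂Q_x/∂P_y = 11.
ε = (∂Q_x/∂P_y)(P_y/Q_x) = 11.0000 × 18.73/3096.48 ≈ 0.067.
%ΔQ_x ≈ ε × %ΔP_y = 0.067 × (-4%) = -0.3%.

-0.3%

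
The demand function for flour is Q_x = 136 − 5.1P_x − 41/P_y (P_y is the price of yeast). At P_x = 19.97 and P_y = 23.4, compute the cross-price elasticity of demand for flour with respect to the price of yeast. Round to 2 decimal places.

At P_x = 19.97 and P_y = 23.4: Q_x = 32.401.
∂Q_x/∂P_y = 41/P_y² = 0.0749.
ε = (∂Q_x/∂P_y)(P_y/Q_x) = 0.0749 × (23.4/32.401) ≈ 0.05.
ε > 0: substitutes.

0.05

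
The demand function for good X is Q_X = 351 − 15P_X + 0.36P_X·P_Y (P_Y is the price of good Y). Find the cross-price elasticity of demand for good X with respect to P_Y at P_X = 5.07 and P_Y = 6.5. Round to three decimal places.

0.041

At P_X = 5.07 and P_Y = 6.5: Q_X = 286.814.
∂Q_X/∂P_Y = 0.36P_X = 0.36(5.07) = 1.8252.
ε = (∂Q_X/∂P_Y)(P_Y/Q_X) = 1.8252 × (6.5/286.814) ≈ 0.041.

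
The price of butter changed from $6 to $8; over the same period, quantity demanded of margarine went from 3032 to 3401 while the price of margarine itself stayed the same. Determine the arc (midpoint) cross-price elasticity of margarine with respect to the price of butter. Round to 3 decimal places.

ΔQ_A = 3401 − 3032 = 369; ΔP_B = 8 − 6 = 2.
Midpoints: Q̄_A = 3216.5, P̄_B = 7.00.
ε = (ΔQ_A/Q̄_A)/(ΔP_B/P̄_B) = (369/3216.5)/(2/7.00) ≈ 0.402.

0.402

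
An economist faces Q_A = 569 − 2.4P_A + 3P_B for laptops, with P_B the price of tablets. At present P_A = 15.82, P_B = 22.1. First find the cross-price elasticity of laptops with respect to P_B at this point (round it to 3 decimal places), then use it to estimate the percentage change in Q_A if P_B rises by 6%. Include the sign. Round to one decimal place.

At P_A = 15.82, P_B = 22.1: Q_A = 597.332.
∂Q_A/∂P_B = 3.
ε = (∂Q_A/∂P_B)(P_B/Q_A) = 3.0000 × 22.1/597.332 ≈ 0.111.
%ΔQ_A ≈ ε × %ΔP_B = 0.111 × (6%) = 0.7%.

0.7%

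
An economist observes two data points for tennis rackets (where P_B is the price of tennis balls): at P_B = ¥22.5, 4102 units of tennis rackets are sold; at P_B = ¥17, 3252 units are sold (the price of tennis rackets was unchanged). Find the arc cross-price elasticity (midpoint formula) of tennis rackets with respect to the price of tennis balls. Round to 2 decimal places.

0.83

ΔQ_A = 3252 − 4102 = -850; ΔP_B = 17 − 22.5 = -5.5.
Midpoints: Q̄_A = 3677.0, P̄_B = 19.75.
ε = (ΔQ_A/Q̄_A)/(ΔP_B/P̄_B) = (-850/3677.0)/(-5.5/19.75) ≈ 0.83.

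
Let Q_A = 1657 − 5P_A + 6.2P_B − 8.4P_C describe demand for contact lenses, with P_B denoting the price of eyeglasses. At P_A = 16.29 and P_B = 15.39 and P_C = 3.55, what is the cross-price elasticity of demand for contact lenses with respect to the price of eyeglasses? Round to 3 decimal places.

At P_A = 16.29 and P_B = 15.39 and P_C = 3.55: Q_A = 1641.148.
∂Q_A/∂P_B = 6.2.
ε = (∂Q_A/∂P_B)(P_B/Q_A) = 6.2 × (15.39/1641.148) ≈ 0.058.
Since ε > 0, contact lenses and eyeglasses are substitutes.

0.058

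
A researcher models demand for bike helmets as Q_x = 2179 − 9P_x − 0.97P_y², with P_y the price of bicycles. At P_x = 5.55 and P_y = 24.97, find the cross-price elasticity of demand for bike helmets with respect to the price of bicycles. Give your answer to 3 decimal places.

-0.794

At P_x = 5.55 and P_y = 24.97: Q_x = 1524.254.
∂Q_x/∂P_y = -1.94P_y = -1.94(24.97) = -48.4418.
ε = (∂Q_x/∂P_y)(P_y/Q_x) = -48.4418 × (24.97/1524.254) ≈ -0.794.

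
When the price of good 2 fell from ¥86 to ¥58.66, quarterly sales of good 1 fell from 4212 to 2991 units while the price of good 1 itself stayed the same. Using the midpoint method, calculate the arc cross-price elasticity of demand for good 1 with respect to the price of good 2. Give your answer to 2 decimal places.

ΔQ_1 = 2991 − 4212 = -1221; ΔP_2 = 58.66 − 86 = -27.34.
Midpoints: Q̄_1 = 3601.5, P̄_2 = 72.33.
ε = (ΔQ_1/Q̄_1)/(ΔP_2/P̄_2) = (-1221/3601.5)/(-27.34/72.33) ≈ 0.90.
ε > 0: good 1 and good 2 are substitutes.

0.90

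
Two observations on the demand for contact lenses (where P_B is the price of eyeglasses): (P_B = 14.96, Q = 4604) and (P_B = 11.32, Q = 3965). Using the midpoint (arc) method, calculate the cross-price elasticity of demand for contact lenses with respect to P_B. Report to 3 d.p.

0.538

ΔQ_A = 3965 − 4604 = -639; ΔP_B = 11.32 − 14.96 = -3.64.
Midpoints: Q̄_A = 4284.5, P̄_B = 13.14.
ε = (ΔQ_A/Q̄_A)/(ΔP_B/P̄_B) = (-639/4284.5)/(-3.64/13.14) ≈ 0.538.
ε > 0: contact lenses and eyeglasses are substitutes.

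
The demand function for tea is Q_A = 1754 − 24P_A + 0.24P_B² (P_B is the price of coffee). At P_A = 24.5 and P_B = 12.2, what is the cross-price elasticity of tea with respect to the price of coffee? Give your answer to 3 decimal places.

0.059

At P_A = 24.5 and P_B = 12.2: Q_A = 1201.722.
∂Q_A/∂P_B = 0.48P_B = 0.48(12.2) = 5.8560.
ε = (∂Q_A/∂P_B)(P_B/Q_A) = 5.8560 × (12.2/1201.722) ≈ 0.059.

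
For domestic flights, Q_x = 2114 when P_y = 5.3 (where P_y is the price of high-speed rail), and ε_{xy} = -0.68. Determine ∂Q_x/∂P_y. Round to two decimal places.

ε = (∂Q_x/∂P_y)·(P_y/Q_x) ⇒ ∂Q_x/∂P_y = ε·Q_x/P_y = -0.68 × 2114/5.3 ≈ -271.23.

-271.23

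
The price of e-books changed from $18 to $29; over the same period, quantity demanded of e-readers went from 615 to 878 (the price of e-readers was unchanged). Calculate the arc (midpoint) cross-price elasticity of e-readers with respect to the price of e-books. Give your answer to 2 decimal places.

0.75

ΔQ_A = 878 − 615 = 263; ΔP_B = 29 − 18 = 11.
Midpoints: Q̄_A = 746.5, P̄_B = 23.50.
ε = (ΔQ_A/Q̄_A)/(ΔP_B/P̄_B) = (263/746.5)/(11/23.50) ≈ 0.75.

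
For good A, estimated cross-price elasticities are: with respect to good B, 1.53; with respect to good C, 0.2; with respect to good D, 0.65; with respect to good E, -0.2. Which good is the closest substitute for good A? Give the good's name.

good B

Substitutes have ε > 0. Among the positive values, 1.53 (good B) is largest.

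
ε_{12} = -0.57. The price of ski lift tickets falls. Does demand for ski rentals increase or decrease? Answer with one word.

increase

ε < 0 and the price of ski lift tickets falls, so the quantity of ski rentals moves in the opposite direction: it increases.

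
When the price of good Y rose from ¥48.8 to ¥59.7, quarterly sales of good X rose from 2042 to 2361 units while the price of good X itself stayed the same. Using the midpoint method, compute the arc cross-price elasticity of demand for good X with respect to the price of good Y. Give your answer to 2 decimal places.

0.72

ΔQ_X = 2361 − 2042 = 319; ΔP_Y = 59.7 − 48.8 = 10.9.
Midpoints: Q̄_X = 2201.5, P̄_Y = 54.25.
ε = (ΔQ_X/Q̄_X)/(ΔP_Y/P̄_Y) = (319/2201.5)/(10.9/54.25) ≈ 0.72.
ε > 0: good X and good Y are substitutes.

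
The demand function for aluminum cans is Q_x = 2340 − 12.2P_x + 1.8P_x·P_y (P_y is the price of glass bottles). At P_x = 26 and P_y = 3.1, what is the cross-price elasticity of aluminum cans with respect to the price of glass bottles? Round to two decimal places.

0.07

At P_x = 26 and P_y = 3.1: Q_x = 2167.88.
∂Q_x/∂P_y = 1.8P_x = 1.8(26) = 46.8000.
ε = (∂Q_x/∂P_y)(P_y/Q_x) = 46.8000 × (3.1/2167.88) ≈ 0.07.
ε > 0: substitutes.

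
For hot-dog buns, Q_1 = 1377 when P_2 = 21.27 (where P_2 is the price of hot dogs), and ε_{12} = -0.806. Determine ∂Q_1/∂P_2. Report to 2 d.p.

-52.18

ε = (∂Q_1/∂P_2)·(P_2/Q_1) ⇒ ∂Q_1/∂P_2 = ε·Q_1/P_2 = -0.806 × 1377/21.27 ≈ -52.18.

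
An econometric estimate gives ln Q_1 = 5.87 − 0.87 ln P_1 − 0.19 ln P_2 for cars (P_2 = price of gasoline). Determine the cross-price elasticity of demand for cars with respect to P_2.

In a log-linear (constant-elasticity) demand function, the coefficient on ln P_2 is the cross-price elasticity.
ε = -0.19. Negative, so cars and gasoline are complements.

-0.19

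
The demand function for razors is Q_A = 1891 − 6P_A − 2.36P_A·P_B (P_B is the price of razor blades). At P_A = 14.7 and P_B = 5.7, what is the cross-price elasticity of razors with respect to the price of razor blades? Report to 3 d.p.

At P_A = 14.7 and P_B = 5.7: Q_A = 1605.056.
∂Q_A/∂P_B = -2.36P_A = -2.36(14.7) = -34.6920.
ε = (∂Q_A/∂P_B)(P_B/Q_A) = -34.6920 × (5.7/1605.056) ≈ -0.123.

-0.123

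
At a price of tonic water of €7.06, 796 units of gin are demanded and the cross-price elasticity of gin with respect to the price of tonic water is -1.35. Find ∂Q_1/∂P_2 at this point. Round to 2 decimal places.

-152.21

ε = (∂Q_1/∂P_2)·(P_2/Q_1) ⇒ ∂Q_1/∂P_2 = ε·Q_1/P_2 = -1.35 × 796/7.06 ≈ -152.21.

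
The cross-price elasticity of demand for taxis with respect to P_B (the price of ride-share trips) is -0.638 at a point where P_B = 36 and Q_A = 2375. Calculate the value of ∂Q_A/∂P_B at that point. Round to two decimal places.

ε = (∂Q_A/∂P_B)·(P_B/Q_A) ⇒ ∂Q_A/∂P_B = ε·Q_A/P_B = -0.638 × 2375/36 ≈ -42.09.

-42.09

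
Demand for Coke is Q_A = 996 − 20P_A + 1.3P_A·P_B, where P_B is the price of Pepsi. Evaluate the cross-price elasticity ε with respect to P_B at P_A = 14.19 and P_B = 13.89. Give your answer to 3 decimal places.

At P_A = 14.19 and P_B = 13.89: Q_A = 968.429.
∂Q_A/∂P_B = 1.3P_A = 1.3(14.19) = 18.4470.
ε = (∂Q_A/∂P_B)(P_B/Q_A) = 18.4470 × (13.89/968.429) ≈ 0.265.
ε > 0: substitutes.

0.265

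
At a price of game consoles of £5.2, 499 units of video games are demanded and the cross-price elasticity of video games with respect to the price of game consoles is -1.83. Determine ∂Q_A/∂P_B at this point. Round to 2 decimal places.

-175.61

ε = (∂Q_A/∂P_B)·(P_B/Q_A) ⇒ ∂Q_A/∂P_B = ε·Q_A/P_B = -1.83 × 499/5.2 ≈ -175.61.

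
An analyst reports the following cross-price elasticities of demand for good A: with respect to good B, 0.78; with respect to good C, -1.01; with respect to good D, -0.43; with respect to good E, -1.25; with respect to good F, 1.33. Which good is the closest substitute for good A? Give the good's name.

Substitutes have ε > 0. Among the positive values, 1.33 (good F) is largest.

good F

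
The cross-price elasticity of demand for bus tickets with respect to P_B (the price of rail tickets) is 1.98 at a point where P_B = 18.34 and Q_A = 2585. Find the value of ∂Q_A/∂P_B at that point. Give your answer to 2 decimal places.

279.08

ε = (∂Q_A/∂P_B)·(P_B/Q_A) ⇒ ∂Q_A/∂P_B = ε·Q_A/P_B = 1.98 × 2585/18.34 ≈ 279.08.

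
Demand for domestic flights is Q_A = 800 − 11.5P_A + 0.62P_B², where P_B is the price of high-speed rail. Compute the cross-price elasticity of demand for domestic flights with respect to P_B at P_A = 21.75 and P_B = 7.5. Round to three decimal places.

At P_A = 21.75 and P_B = 7.5: Q_A = 584.75.
∂Q_A/∂P_B = 1.24P_B = 1.24(7.5) = 9.3000.
ε = (∂Q_A/∂P_B)(P_B/Q_A) = 9.3000 × (7.5/584.75) ≈ 0.119.

0.119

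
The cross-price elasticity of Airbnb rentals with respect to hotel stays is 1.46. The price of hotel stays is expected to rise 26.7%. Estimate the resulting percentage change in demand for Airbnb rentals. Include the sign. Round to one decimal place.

39.0%

%ΔQ ≈ ε × %ΔP of hotel stays = 1.46 × (26.7%) = 39.0%.
Demand for Airbnb rentals rises by about 39.0%.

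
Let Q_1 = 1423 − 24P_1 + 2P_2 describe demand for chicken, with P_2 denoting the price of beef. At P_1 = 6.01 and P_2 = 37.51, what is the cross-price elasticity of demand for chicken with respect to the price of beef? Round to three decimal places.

0.055

At P_1 = 6.01 and P_2 = 37.51: Q_1 = 1353.78.
∂Q_1/∂P_2 = 2.
ε = (∂Q_1/∂P_2)(P_2/Q_1) = 2 × (37.51/1353.78) ≈ 0.055.
Since ε > 0, chicken and beef are substitutes.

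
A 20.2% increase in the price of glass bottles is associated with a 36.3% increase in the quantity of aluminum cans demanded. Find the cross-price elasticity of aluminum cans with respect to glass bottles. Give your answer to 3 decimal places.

1.797

ε = (%ΔQ of aluminum cans) / (%ΔP of glass bottles) = (36.3%) / (20.2%) ≈ 1.797.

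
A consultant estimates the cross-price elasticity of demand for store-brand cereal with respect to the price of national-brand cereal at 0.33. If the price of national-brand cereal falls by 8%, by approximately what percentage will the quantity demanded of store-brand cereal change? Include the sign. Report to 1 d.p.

-2.6%

%ΔQ ≈ ε × %ΔP of national-brand cereal = 0.33 × (-8%) = -2.6%.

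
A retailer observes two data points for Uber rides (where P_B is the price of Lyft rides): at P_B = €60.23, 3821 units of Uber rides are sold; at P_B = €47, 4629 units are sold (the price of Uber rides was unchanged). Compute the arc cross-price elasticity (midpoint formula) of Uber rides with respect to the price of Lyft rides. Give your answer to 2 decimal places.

-0.78

ΔQ_A = 4629 − 3821 = 808; ΔP_B = 47 − 60.23 = -13.23.
Midpoints: Q̄_A = 4225.0, P̄_B = 53.61.
ε = (ΔQ_A/Q̄_A)/(ΔP_B/P̄_B) = (808/4225.0)/(-13.23/53.61) ≈ -0.78.
ε < 0: Uber rides and Lyft rides are complements.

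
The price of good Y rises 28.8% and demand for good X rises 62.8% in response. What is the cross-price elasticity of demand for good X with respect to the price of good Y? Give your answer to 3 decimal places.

ε = (%ΔQ of good X) / (%ΔP of good Y) = (62.8%) / (28.8%) ≈ 2.181.
Positive cross-price elasticity: substitutes.

2.181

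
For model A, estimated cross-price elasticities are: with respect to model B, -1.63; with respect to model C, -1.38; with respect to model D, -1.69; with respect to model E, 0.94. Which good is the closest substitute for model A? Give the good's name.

Substitutes have ε > 0. Among the positive values, 0.94 (model E) is largest.

model E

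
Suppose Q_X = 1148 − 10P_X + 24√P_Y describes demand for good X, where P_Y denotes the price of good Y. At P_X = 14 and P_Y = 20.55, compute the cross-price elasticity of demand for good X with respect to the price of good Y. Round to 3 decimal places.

0.049

At P_X = 14 and P_Y = 20.55: Q_X = 1116.797.
∂Q_X/∂P_Y = 24/(2√P_Y) = 24/(2√20.55) = 2.6471.
ε = (∂Q_X/∂P_Y)(P_Y/Q_X) = 2.6471 × (20.55/1116.797) ≈ 0.049.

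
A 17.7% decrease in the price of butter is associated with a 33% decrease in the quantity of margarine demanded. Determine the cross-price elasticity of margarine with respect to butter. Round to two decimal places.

ε = (%ΔQ of margarine) / (%ΔP of butter) = (-33%) / (-17.7%) ≈ 1.86.
Positive cross-price elasticity: substitutes.

1.86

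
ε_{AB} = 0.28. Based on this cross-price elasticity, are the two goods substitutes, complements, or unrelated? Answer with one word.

substitutes

ε = 0.28 > 0, so a higher price of good B raises demand for good A: substitutes.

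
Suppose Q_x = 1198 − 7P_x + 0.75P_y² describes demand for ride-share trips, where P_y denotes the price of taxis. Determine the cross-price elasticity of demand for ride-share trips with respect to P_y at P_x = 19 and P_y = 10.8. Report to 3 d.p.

0.152

At P_x = 19 and P_y = 10.8: Q_x = 1152.48.
∂Q_x/∂P_y = 1.5P_y = 1.5(10.8) = 16.2000.
ε = (∂Q_x/∂P_y)(P_y/Q_x) = 16.2000 × (10.8/1152.48) ≈ 0.152.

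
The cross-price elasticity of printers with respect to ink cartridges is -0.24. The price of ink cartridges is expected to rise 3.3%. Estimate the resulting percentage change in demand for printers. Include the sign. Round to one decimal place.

%ΔQ ≈ ε × %ΔP of ink cartridges = -0.24 × (3.3%) = -0.8%.

-0.8%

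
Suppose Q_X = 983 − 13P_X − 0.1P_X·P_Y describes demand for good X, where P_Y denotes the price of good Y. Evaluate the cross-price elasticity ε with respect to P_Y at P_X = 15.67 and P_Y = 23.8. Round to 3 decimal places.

-0.050

At P_X = 15.67 and P_Y = 23.8: Q_X = 741.995.
∂Q_X/∂P_Y = -0.1P_X = -0.1(15.67) = -1.5670.
ε = (∂Q_X/∂P_Y)(P_Y/Q_X) = -1.5670 × (23.8/741.995) ≈ -0.050.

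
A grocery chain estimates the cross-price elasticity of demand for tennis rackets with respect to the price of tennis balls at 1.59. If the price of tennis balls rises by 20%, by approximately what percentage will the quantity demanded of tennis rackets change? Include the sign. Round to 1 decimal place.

31.8%

%ΔQ ≈ ε × %ΔP of tennis balls = 1.59 × (20%) = 31.8%.
Demand for tennis rackets rises by about 31.8%.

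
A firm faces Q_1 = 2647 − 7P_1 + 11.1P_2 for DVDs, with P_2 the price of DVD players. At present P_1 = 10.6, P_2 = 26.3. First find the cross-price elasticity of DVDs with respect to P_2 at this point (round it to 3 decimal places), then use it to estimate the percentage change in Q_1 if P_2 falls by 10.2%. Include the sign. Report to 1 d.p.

At P_1 = 10.6, P_2 = 26.3: Q_1 = 2864.73.
∂Q_1/∂P_2 = 11.1.
ε = (∂Q_1/∂P_2)(P_2/Q_1) = 11.1000 × 26.3/2864.73 ≈ 0.102.
%ΔQ_1 ≈ ε × %ΔP_2 = 0.102 × (-10.2%) = -1.0%.

-1.0%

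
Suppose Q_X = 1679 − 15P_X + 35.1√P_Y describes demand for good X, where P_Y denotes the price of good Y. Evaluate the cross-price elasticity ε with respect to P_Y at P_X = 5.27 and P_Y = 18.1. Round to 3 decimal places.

0.043

At P_X = 5.27 and P_Y = 18.1: Q_X = 1749.280.
∂Q_X/∂P_Y = 35.1/(2√P_Y) = 35.1/(2√18.1) = 4.1251.
ε = (∂Q_X/∂P_Y)(P_Y/Q_X) = 4.1251 × (18.1/1749.280) ≈ 0.043.
ε > 0: substitutes.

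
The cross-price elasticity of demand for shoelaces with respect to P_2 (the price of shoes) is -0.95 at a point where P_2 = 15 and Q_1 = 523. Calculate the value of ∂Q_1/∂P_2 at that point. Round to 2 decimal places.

ε = (∂Q_1/∂P_2)·(P_2/Q_1) ⇒ ∂Q_1/∂P_2 = ε·Q_1/P_2 = -0.95 × 523/15 ≈ -33.12.

-33.12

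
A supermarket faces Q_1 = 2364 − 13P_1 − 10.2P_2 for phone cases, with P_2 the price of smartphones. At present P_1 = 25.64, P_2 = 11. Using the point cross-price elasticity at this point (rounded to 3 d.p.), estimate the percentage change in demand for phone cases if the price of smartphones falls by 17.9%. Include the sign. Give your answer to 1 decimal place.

1.0%

At P_1 = 25.64, P_2 = 11: Q_1 = 1918.48.
∂Q_1/∂P_2 = -10.2.
ε = (∂Q_1/∂P_2)(P_2/Q_1) = -10.2000 × 11/1918.48 ≈ -0.058.
%ΔQ_1 ≈ ε × %ΔP_2 = -0.058 × (-17.9%) = 1.0%.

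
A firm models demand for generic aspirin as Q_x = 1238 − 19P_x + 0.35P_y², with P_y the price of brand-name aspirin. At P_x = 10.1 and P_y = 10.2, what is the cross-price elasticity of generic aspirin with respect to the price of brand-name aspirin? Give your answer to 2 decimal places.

At P_x = 10.1 and P_y = 10.2: Q_x = 1082.514.
∂Q_x/∂P_y = 0.7P_y = 0.7(10.2) = 7.1400.
ε = (∂Q_x/∂P_y)(P_y/Q_x) = 7.1400 × (10.2/1082.514) ≈ 0.07.

0.07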